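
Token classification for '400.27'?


Pattern: digits with a decimal point
Type: FLOAT_LITERAL


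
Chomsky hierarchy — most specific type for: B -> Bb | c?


Left-linear: every RHS is a terminal or one nonterminal followed by a terminal
Classification: Type 3 (Regular)


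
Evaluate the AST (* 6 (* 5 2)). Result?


Evaluate inner: (* 5 2) = 10
Evaluate root: (* 6 10) = 60
Result: 60


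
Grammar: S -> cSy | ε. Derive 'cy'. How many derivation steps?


Derivation: S => cSy => cy
Steps: 2


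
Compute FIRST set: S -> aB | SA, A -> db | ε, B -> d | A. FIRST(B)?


Per alternative of B: FIRST(d) = {d}; FIRST(A) = {d, ε}
FIRST(B) = {d, ε}


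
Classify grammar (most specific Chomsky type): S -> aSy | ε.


Single nonterminal LHS, but a^n y^n is not regular
Classification: Type 2 (Context-Free)


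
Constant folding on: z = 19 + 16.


19 + 16 = 35 at compile time
Optimized: z = 35


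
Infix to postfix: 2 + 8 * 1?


* has higher precedence, evaluate 8*1 first
Postfix: 2 8 1 * +


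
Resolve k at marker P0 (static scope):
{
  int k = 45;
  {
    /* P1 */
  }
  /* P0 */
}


k declared in the same block as P0
k = 45


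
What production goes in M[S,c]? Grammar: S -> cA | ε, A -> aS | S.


For [S, c]: 'c' ∈ FIRST(cA)
Entry: S -> cA


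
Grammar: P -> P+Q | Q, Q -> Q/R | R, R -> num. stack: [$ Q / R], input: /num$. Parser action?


handle 'Q/R' on top
Action: reduce (Q -> Q/R)


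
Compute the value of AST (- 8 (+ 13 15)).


Evaluate inner: (+ 13 15) = 28
Evaluate root: (- 8 28) = -20
Result: -20


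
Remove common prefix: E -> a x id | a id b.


Common prefix: 'a'
Factored: E -> a E', E' -> x id | id b


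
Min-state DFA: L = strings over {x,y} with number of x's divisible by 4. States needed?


Track (count of x) mod 4: states 0..3, accept at 0
Minimal DFA: 4 states


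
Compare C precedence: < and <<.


'<<' is shift (level 8); '<' is relational (level 7)
Higher level binds tighter
'<<' has higher precedence than '<'


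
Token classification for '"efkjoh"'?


Pattern: double-quoted sequence
Type: STRING_LITERAL


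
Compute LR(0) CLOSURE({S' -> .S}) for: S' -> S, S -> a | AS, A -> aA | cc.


Start: S' -> .S
For each item with dot before a nonterminal B, add B -> .γ for every B-production
Closure: [S' -> .S, S -> .a, S -> .AS, A -> .aA, A -> .cc]


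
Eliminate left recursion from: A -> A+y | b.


Left-recursive alternatives: A+y; non-recursive: b
Introduce A': A -> bA', A' -> +yA' | ε


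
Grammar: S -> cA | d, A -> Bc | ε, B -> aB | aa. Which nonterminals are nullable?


A nonterminal is nullable iff some alternative derives ε (directly, or every symbol in it is nullable)
Nullable: {A}


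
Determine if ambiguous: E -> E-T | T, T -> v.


precedence layered via separate nonterminal T: deterministic
Unambiguous


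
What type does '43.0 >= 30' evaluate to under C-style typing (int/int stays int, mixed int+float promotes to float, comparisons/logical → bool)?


Operand types: float >= int
Rule: comparison yields bool
Result type: bool


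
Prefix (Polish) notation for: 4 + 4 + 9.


left-to-right (same/higher precedence on left): tree is (+ (+ 4 4) 9)
Prefix: + + 4 4 9


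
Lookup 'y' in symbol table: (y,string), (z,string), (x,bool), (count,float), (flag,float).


Lookup 'y' → type string


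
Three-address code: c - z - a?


Break into single-operator statements:
t1 = c - z
t2 = t1 - a


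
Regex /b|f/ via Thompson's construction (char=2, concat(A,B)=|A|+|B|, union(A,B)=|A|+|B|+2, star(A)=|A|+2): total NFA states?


Syntax tree has 2 char leaf(s), 1 union(s), 0 star(s)
chars contribute 2×2 = 4; each union adds +2; each star adds +2
Total: 4 + 2 + 0 = 6 states


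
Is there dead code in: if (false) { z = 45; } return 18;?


condition is constant false, so the whole block is unreachable
Dead: 'if (false) { z = 45; }'


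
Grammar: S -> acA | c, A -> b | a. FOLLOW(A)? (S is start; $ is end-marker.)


$ ∈ FOLLOW(S). For each A -> αBβ: add FIRST(β)\{ε} to FOLLOW(B); if β nullable, add FOLLOW(A).
FOLLOW(A) = {$}


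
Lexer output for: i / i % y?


Scan left to right, longest-match per lexeme
Tokens: ID(i), OP(/), ID(i), OP(%), ID(y)


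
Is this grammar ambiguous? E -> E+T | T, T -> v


precedence layered via separate nonterminal T: deterministic
Unambiguous


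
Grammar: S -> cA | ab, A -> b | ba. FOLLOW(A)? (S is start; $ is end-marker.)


$ ∈ FOLLOW(S). For each A -> αBβ: add FIRST(β)\{ε} to FOLLOW(B); if β nullable, add FOLLOW(A).
FOLLOW(A) = {$}


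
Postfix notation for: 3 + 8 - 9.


Left to right (same or higher precedence on left)
Postfix: 3 8 + 9 -


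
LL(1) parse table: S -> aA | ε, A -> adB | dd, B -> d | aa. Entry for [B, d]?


For [B, d]: 'd' ∈ FIRST(d)
Entry: B -> d


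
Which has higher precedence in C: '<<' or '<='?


'<<' is shift (level 8); '<=' is relational (level 7)
Higher level binds tighter
'<<' has higher precedence than '<='


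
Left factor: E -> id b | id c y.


Common prefix: 'id'
Factored: E -> id E', E' -> b | c y


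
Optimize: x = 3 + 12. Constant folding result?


3 + 12 = 15 at compile time
Optimized: x = 15


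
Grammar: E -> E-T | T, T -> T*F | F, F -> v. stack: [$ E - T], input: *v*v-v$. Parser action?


'*' can extend T; shift to build T -> T*F
Action: shift


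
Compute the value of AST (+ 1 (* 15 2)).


Evaluate inner: (* 15 2) = 30
Evaluate root: (+ 1 30) = 31
Result: 31


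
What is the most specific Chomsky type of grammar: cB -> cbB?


LHS has context (more than one symbol) and |LHS| ≤ |RHS|
Classification: Type 1 (Context-Sensitive)


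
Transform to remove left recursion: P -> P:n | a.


Left-recursive alternatives: P:n; non-recursive: a
Introduce P': P -> aP', P' -> :nP' | ε


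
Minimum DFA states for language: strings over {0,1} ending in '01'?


Track the longest suffix of input matching a prefix of '01': 3 classes (prefixes of length 0..2)
Minimal DFA: 3 states


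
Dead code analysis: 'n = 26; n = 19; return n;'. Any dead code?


first assignment to n is overwritten before any read
Dead: 'n = 26'


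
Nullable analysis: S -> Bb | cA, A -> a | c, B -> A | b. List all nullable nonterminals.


A nonterminal is nullable iff some alternative derives ε (directly, or every symbol in it is nullable)
Nullable: {}


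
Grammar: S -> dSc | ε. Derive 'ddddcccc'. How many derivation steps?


Derivation: S => dSc => ddScc => dddSccc => ddddScccc => ddddcccc
Steps: 5


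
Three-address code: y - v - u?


Break into single-operator statements:
t1 = y - v
t2 = t1 - u


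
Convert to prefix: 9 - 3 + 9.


left-to-right (same/higher precedence on left): tree is (+ (- 9 3) 9)
Prefix: + - 9 3 9


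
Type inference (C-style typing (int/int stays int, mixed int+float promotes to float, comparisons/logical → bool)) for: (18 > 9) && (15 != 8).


Operand types: bool && bool
Rule: logical operators take bool operands and yield bool
Result type: bool


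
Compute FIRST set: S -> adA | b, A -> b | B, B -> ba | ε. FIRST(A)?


Per alternative of A: FIRST(b) = {b}; FIRST(B) = {b, ε}
FIRST(A) = {b, ε}


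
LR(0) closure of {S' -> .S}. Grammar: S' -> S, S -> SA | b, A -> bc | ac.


Start: S' -> .S
For each item with dot before a nonterminal B, add B -> .γ for every B-production
Closure: [S' -> .S, S -> .SA, S -> .b]


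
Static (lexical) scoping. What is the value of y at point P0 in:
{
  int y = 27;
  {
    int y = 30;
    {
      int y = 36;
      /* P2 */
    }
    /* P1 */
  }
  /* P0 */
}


y declared in the same block as P0
y = 27


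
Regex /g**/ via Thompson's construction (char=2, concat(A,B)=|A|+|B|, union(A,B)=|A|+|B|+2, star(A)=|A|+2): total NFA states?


Syntax tree has 1 char leaf(s), 0 union(s), 2 star(s)
chars contribute 1×2 = 2; each union adds +2; each star adds +2
Total: 2 + 0 + 4 = 6 states


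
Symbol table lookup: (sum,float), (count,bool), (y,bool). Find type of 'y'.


Lookup 'y' → type bool


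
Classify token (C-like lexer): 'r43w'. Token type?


Pattern: letter/underscore followed by alphanumerics, not a keyword
Type: IDENTIFIER


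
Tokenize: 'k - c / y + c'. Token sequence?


Scan left to right, longest-match per lexeme
Tokens: ID(k), OP(-), ID(c), OP(/), ID(y), OP(+), ID(c)


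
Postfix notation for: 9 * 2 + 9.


Left to right (same or higher precedence on left)
Postfix: 9 2 * 9 +


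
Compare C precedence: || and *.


'*' is multiplicative (level 10); '||' is logical OR (level 1)
Higher level binds tighter
'*' has higher precedence than '||'


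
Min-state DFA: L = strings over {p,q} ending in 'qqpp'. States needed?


Track the longest suffix of input matching a prefix of 'qqpp': 5 classes (prefixes of length 0..4)
Minimal DFA: 5 states


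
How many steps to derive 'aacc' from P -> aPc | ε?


Derivation: P => aPc => aaPcc => aacc
Steps: 3


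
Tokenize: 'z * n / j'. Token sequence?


Scan left to right, longest-match per lexeme
Tokens: ID(z), OP(*), ID(n), OP(/), ID(j)


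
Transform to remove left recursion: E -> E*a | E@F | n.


Left-recursive alternatives: E*a, E@F; non-recursive: n
Introduce E': E -> nE', E' -> *aE' | @FE' | ε


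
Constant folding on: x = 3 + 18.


3 + 18 = 21 at compile time
Optimized: x = 21


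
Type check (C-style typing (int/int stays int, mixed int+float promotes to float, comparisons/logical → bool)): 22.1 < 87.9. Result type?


Operand types: float < float
Rule: comparison yields bool
Result type: bool


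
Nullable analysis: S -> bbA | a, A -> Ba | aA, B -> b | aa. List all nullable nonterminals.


A nonterminal is nullable iff some alternative derives ε (directly, or every symbol in it is nullable)
Nullable: {}


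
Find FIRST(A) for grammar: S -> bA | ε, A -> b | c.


Per alternative of A: FIRST(b) = {b}; FIRST(c) = {c}
FIRST(A) = {b, c}


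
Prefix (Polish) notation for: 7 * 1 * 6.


left-to-right (same/higher precedence on left): tree is (* (* 7 1) 6)
Prefix: * * 7 1 6


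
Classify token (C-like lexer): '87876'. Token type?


Pattern: digits only
Type: INTEGER_LITERAL


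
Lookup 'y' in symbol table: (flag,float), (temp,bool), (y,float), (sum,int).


Lookup 'y' → type float


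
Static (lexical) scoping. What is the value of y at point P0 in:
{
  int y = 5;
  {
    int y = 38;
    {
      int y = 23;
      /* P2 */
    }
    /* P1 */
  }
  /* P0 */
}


y declared in the same block as P0
y = 5


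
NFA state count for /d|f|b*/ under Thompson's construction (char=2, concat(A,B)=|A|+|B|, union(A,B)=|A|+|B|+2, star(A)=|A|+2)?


Syntax tree has 3 char leaf(s), 2 union(s), 1 star(s)
chars contribute 3×2 = 6; each union adds +2; each star adds +2
Total: 6 + 4 + 2 = 12 states


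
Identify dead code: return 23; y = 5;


statement follows a return and is unreachable
Dead: 'y = 5'


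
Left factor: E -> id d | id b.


Common prefix: 'id'
Factored: E -> id E', E' -> d | b


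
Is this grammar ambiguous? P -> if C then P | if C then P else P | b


dangling else: 'if C then if C then b else b' parses two ways
Ambiguous


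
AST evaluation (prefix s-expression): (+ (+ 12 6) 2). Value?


Evaluate inner: (+ 12 6) = 18
Evaluate root: (+ 18 2) = 20
Result: 20


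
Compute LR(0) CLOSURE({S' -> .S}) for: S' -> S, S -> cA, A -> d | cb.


Start: S' -> .S
For each item with dot before a nonterminal B, add B -> .γ for every B-production
Closure: [S' -> .S, S -> .cA]


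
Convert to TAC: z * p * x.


Break into single-operator statements:
t1 = z * p
t2 = t1 * x


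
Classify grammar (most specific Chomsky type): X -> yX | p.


Right-linear: every RHS is a terminal or a terminal followed by one nonterminal
Classification: Type 3 (Regular)


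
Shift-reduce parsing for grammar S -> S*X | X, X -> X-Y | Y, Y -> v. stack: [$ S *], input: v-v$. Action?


no handle ('S*' is not any RHS); shift 'v'
Action: shift


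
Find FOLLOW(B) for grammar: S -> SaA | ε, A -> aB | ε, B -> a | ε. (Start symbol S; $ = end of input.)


$ ∈ FOLLOW(S). For each A -> αBβ: add FIRST(β)\{ε} to FOLLOW(B); if β nullable, add FOLLOW(A).
FOLLOW(B) = {$, a}


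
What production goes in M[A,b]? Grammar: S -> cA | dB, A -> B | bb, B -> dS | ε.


For [A, b]: 'b' ∈ FIRST(bb)
Entry: A -> bb


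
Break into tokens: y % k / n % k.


Scan left to right, longest-match per lexeme
Tokens: ID(y), OP(%), ID(k), OP(/), ID(n), OP(%), ID(k)


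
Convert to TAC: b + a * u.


Break into single-operator statements:
t1 = a * u
t2 = b + t1


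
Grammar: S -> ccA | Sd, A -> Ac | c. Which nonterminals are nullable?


A nonterminal is nullable iff some alternative derives ε (directly, or every symbol in it is nullable)
Nullable: {}


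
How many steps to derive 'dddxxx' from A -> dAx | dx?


Derivation: A => dAx => ddAxx => dddxxx
Steps: 3


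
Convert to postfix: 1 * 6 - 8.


Left to right (same or higher precedence on left)
Postfix: 1 6 * 8 -


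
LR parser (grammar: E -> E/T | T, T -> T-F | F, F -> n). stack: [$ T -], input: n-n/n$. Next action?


no handle; shift 'n'
Action: shift


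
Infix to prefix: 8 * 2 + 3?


left-to-right (same/higher precedence on left): tree is (+ (* 8 2) 3)
Prefix: + * 8 2 3


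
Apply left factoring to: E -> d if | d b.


Common prefix: 'd'
Factored: E -> d E', E' -> if | b


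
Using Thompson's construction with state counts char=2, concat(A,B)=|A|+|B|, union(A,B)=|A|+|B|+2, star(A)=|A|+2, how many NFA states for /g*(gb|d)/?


Syntax tree has 4 char leaf(s), 1 union(s), 1 star(s)
chars contribute 4×2 = 8; each union adds +2; each star adds +2
Total: 8 + 2 + 2 = 12 states


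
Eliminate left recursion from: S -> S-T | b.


Left-recursive alternatives: S-T; non-recursive: b
Introduce S': S -> bS', S' -> -TS' | ε


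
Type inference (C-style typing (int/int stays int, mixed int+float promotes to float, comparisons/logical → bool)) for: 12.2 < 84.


Operand types: float < int
Rule: comparison yields bool
Result type: bool


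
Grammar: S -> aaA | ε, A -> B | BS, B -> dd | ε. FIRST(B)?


Per alternative of B: FIRST(dd) = {d}; FIRST(ε) = {ε}
FIRST(B) = {d, ε}


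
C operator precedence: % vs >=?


'%' is multiplicative (level 10); '>=' is relational (level 7)
Higher level binds tighter
'%' has higher precedence than '>='


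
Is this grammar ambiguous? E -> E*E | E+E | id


'id*id+id' has two parse trees (no precedence encoded between * and +)
Ambiguous


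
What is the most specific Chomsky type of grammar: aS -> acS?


LHS has context (more than one symbol) and |LHS| ≤ |RHS|
Classification: Type 1 (Context-Sensitive)


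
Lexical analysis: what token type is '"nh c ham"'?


Pattern: double-quoted sequence
Type: STRING_LITERAL


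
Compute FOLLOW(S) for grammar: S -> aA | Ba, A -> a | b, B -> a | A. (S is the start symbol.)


$ ∈ FOLLOW(S). For each A -> αBβ: add FIRST(β)\{ε} to FOLLOW(B); if β nullable, add FOLLOW(A).
FOLLOW(S) = {$}


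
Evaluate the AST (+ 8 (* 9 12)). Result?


Evaluate inner: (* 9 12) = 108
Evaluate root: (+ 8 108) = 116
Result: 116


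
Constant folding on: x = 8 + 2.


8 + 2 = 10 at compile time
Optimized: x = 10


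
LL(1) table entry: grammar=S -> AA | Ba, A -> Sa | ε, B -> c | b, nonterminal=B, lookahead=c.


For [B, c]: 'c' ∈ FIRST(c)
Entry: B -> c


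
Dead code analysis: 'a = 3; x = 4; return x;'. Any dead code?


a is assigned but never read
Dead: 'a = 3'


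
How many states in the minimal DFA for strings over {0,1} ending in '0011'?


Track the longest suffix of input matching a prefix of '0011': 5 classes (prefixes of length 0..4)
Minimal DFA: 5 states


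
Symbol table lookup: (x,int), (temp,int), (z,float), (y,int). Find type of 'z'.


Lookup 'z' → type float


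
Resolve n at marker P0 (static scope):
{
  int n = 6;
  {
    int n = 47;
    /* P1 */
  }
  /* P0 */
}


n declared in the same block as P0
n = 6


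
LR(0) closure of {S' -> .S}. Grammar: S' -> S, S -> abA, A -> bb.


Start: S' -> .S
For each item with dot before a nonterminal B, add B -> .γ for every B-production
Closure: [S' -> .S, S -> .abA]


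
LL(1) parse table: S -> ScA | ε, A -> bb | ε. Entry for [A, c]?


For [A, c]: ε is nullable and 'c' ∈ FOLLOW(A)
Entry: A -> ε


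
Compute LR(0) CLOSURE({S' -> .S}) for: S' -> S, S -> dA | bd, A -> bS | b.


Start: S' -> .S
For each item with dot before a nonterminal B, add B -> .γ for every B-production
Closure: [S' -> .S, S -> .dA, S -> .bd]


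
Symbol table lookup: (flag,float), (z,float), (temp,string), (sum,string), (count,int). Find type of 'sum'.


Lookup 'sum' → type string


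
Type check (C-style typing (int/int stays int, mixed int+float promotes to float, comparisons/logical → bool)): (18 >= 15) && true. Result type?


Operand types: bool && bool
Rule: logical operators take bool operands and yield bool
Result type: bool


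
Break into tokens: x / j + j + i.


Scan left to right, longest-match per lexeme
Tokens: ID(x), OP(/), ID(j), OP(+), ID(j), OP(+), ID(i)


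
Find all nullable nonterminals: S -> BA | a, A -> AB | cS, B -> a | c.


A nonterminal is nullable iff some alternative derives ε (directly, or every symbol in it is nullable)
Nullable: {}


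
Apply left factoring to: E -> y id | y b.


Common prefix: 'y'
Factored: E -> y E', E' -> id | b


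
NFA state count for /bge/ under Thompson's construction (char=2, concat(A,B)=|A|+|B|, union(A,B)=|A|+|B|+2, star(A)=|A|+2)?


Syntax tree has 3 char leaf(s), 0 union(s), 0 star(s)
chars contribute 3×2 = 6; each union adds +2; each star adds +2
Total: 6 + 0 + 0 = 6 states


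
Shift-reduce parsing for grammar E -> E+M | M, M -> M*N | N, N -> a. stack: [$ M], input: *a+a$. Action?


shift '*' to continue M -> M*N
Action: shift


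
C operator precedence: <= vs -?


'-' is additive (level 9); '<=' is relational (level 7)
Higher level binds tighter
'-' has higher precedence than '<='


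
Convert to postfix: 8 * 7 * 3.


Left to right (same or higher precedence on left)
Postfix: 8 7 * 3 *


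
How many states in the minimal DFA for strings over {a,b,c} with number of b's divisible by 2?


Track (count of b) mod 2: states 0..1, accept at 0
Minimal DFA: 2 states


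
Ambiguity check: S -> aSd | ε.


balanced a^n…d^n: each string has a unique parse
Unambiguous


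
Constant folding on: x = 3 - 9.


3 - 9 = -6 at compile time
Optimized: x = -6


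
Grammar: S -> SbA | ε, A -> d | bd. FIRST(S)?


Per alternative of S: FIRST(SbA) = {b}; FIRST(ε) = {ε}
FIRST(S) = {b, ε}


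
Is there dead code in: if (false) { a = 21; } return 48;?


condition is constant false, so the whole block is unreachable
Dead: 'if (false) { a = 21; }'


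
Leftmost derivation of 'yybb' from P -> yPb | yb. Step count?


Derivation: P => yPb => yybb
Steps: 2


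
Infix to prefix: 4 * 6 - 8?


left-to-right (same/higher precedence on left): tree is (- (* 4 6) 8)
Prefix: - * 4 6 8


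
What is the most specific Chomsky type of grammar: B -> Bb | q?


Left-linear: every RHS is a terminal or one nonterminal followed by a terminal
Classification: Type 3 (Regular)


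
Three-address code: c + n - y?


Break into single-operator statements:
t1 = c + n
t2 = t1 - y


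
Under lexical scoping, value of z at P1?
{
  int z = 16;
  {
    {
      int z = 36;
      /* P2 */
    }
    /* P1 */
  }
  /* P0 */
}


P1's block does not declare z; resolves to the enclosing declaration at depth 0
z = 16


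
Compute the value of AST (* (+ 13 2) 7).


Evaluate inner: (+ 13 2) = 15
Evaluate root: (* 15 7) = 105
Result: 105


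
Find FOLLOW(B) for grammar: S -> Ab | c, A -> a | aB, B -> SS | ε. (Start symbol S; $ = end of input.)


$ ∈ FOLLOW(S). For each A -> αBβ: add FIRST(β)\{ε} to FOLLOW(B); if β nullable, add FOLLOW(A).
FOLLOW(B) = {b}


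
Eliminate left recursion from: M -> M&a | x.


Left-recursive alternatives: M&a; non-recursive: x
Introduce M': M -> xM', M' -> &aM' | ε


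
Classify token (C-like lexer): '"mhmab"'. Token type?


Pattern: double-quoted sequence
Type: STRING_LITERAL


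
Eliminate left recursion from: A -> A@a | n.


Left-recursive alternatives: A@a; non-recursive: n
Introduce A': A -> nA', A' -> @aA' | ε


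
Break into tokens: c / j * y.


Scan left to right, longest-match per lexeme
Tokens: ID(c), OP(/), ID(j), OP(*), ID(y)


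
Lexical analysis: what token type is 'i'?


Pattern: letter/underscore followed by alphanumerics, not a keyword
Type: IDENTIFIER


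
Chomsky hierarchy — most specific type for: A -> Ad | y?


Left-linear: every RHS is a terminal or one nonterminal followed by a terminal
Classification: Type 3 (Regular)


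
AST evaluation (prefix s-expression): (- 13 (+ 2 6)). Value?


Evaluate inner: (+ 2 6) = 8
Evaluate root: (- 13 8) = 5
Result: 5


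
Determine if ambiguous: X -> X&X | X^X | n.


'n&n^n' has two parse trees (no precedence encoded between & and ^)
Ambiguous


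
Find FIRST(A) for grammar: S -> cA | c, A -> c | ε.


Per alternative of A: FIRST(c) = {c}; FIRST(ε) = {ε}
FIRST(A) = {c, ε}


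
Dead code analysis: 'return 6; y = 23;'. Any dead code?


statement follows a return and is unreachable
Dead: 'y = 23'


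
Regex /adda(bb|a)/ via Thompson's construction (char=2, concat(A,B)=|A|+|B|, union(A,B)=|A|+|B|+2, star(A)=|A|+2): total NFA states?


Syntax tree has 7 char leaf(s), 1 union(s), 0 star(s)
chars contribute 7×2 = 14; each union adds +2; each star adds +2
Total: 14 + 2 + 0 = 16 states


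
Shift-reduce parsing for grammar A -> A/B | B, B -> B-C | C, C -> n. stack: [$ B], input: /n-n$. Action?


lookahead ∉ {-} so B won't extend; reduce A -> B
Action: reduce (A -> B)


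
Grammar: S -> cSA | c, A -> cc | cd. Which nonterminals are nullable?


A nonterminal is nullable iff some alternative derives ε (directly, or every symbol in it is nullable)
Nullable: {}


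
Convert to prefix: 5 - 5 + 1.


left-to-right (same/higher precedence on left): tree is (+ (- 5 5) 1)
Prefix: + - 5 5 1


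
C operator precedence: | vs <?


'<' is relational (level 7); '|' is bitwise OR (level 3)
Higher level binds tighter
'<' has higher precedence than '|'


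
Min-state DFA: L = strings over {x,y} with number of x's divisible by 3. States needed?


Track (count of x) mod 3: states 0..2, accept at 0
Minimal DFA: 3 states


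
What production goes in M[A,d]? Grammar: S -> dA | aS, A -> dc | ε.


For [A, d]: 'd' ∈ FIRST(dc)
Entry: A -> dc


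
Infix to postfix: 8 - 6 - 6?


Left to right (same or higher precedence on left)
Postfix: 8 6 - 6 -


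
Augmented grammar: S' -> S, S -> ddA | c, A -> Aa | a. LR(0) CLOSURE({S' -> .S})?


Start: S' -> .S
For each item with dot before a nonterminal B, add B -> .γ for every B-production
Closure: [S' -> .S, S -> .ddA, S -> .c]


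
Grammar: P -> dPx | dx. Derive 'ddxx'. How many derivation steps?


Derivation: P => dPx => ddxx
Steps: 2


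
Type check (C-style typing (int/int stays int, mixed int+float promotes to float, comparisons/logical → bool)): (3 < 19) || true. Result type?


Operand types: bool || bool
Rule: logical operators take bool operands and yield bool
Result type: bool


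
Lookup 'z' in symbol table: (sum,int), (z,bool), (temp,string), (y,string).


Lookup 'z' → type bool


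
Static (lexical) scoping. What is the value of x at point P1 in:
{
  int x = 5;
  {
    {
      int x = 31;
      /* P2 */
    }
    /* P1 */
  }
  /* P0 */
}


P1's block does not declare x; resolves to the enclosing declaration at depth 0
x = 5


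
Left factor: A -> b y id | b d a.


Common prefix: 'b'
Factored: A -> b A', A' -> y id | d a


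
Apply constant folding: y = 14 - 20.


14 - 20 = -6 at compile time
Optimized: y = -6


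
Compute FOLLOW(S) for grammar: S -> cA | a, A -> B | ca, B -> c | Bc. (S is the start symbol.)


$ ∈ FOLLOW(S). For each A -> αBβ: add FIRST(β)\{ε} to FOLLOW(B); if β nullable, add FOLLOW(A).
FOLLOW(S) = {$}


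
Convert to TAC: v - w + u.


Break into single-operator statements:
t1 = v - w
t2 = t1 + u


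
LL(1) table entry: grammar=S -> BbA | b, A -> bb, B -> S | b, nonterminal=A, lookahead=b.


For [A, b]: 'b' ∈ FIRST(bb)
Entry: A -> bb


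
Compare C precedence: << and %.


'%' is multiplicative (level 10); '<<' is shift (level 8)
Higher level binds tighter
'%' has higher precedence than '<<'


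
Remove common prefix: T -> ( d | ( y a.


Common prefix: '('
Factored: T -> ( T', T' -> d | y a


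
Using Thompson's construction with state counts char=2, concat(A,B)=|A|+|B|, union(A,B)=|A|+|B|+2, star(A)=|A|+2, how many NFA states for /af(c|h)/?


Syntax tree has 4 char leaf(s), 1 union(s), 0 star(s)
chars contribute 4×2 = 8; each union adds +2; each star adds +2
Total: 8 + 2 + 0 = 10 states


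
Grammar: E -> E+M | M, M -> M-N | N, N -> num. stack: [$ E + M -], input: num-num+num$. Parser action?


no handle; shift 'num'
Action: shift


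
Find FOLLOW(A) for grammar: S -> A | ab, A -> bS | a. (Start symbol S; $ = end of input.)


$ ∈ FOLLOW(S). For each A -> αBβ: add FIRST(β)\{ε} to FOLLOW(B); if β nullable, add FOLLOW(A).
FOLLOW(A) = {$}


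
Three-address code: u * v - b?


Break into single-operator statements:
t1 = u * v
t2 = t1 - b


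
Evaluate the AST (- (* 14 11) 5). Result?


Evaluate inner: (* 14 11) = 154
Evaluate root: (- 154 5) = 149
Result: 149


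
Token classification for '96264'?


Pattern: digits only
Type: INTEGER_LITERAL


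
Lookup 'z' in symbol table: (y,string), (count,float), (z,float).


Lookup 'z' → type float


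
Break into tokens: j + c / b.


Scan left to right, longest-match per lexeme
Tokens: ID(j), OP(+), ID(c), OP(/), ID(b)


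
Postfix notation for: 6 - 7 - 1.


Left to right (same or higher precedence on left)
Postfix: 6 7 - 1 -


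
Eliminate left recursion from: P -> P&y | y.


Left-recursive alternatives: P&y; non-recursive: y
Introduce P': P -> yP', P' -> &yP' | ε


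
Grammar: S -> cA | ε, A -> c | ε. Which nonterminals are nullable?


A nonterminal is nullable iff some alternative derives ε (directly, or every symbol in it is nullable)
Nullable: {A, S}


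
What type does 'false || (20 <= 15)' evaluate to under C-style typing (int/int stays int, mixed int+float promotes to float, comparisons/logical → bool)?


Operand types: bool || bool
Rule: logical operators take bool operands and yield bool
Result type: bool


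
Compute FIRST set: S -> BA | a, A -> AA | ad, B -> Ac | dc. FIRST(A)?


Per alternative of A: FIRST(AA) = {a}; FIRST(ad) = {a}
FIRST(A) = {a}


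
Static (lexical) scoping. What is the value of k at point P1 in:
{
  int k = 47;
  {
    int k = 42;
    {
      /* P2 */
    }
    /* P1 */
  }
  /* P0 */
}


k declared in the same block as P1
k = 42


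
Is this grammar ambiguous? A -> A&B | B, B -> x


precedence layered via separate nonterminal B: deterministic
Unambiguous


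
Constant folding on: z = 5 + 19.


5 + 19 = 24 at compile time
Optimized: z = 24


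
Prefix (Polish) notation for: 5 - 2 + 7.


left-to-right (same/higher precedence on left): tree is (+ (- 5 2) 7)
Prefix: + - 5 2 7


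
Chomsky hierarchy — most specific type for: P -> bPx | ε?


Single nonterminal LHS, but b^n x^n is not regular
Classification: Type 2 (Context-Free)


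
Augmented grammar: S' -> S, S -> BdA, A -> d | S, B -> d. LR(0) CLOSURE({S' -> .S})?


Start: S' -> .S
For each item with dot before a nonterminal B, add B -> .γ for every B-production
Closure: [S' -> .S, S -> .BdA, B -> .d]


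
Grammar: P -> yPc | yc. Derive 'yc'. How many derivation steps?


Derivation: P => yc
Steps: 1


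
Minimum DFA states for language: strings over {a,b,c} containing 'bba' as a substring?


KMP-style automaton: 3 progress states + 1 absorbing accept = 4
Minimal DFA: 4 states


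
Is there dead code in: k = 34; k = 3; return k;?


first assignment to k is overwritten before any read
Dead: 'k = 34'


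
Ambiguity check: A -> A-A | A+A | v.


'v-v+v' has two parse trees (no precedence encoded between - and +)
Ambiguous


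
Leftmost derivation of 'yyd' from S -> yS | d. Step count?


Derivation: S => yS => yyS => yyd
Steps: 3


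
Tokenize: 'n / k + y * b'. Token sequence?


Scan left to right, longest-match per lexeme
Tokens: ID(n), OP(/), ID(k), OP(+), ID(y), OP(*), ID(b)


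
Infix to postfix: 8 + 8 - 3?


Left to right (same or higher precedence on left)
Postfix: 8 8 + 3 -


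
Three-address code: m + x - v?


Break into single-operator statements:
t1 = m + x
t2 = t1 - v


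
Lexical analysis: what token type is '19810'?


Pattern: digits only
Type: INTEGER_LITERAL


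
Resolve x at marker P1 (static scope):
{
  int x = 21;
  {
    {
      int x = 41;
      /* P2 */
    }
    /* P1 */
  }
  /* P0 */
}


P1's block does not declare x; resolves to the enclosing declaration at depth 0
x = 21


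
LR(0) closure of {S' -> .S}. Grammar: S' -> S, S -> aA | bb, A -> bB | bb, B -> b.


Start: S' -> .S
For each item with dot before a nonterminal B, add B -> .γ for every B-production
Closure: [S' -> .S, S -> .aA, S -> .bb]


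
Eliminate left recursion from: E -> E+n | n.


Left-recursive alternatives: E+n; non-recursive: n
Introduce E': E -> nE', E' -> +nE' | ε


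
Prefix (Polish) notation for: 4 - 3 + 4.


left-to-right (same/higher precedence on left): tree is (+ (- 4 3) 4)
Prefix: + - 4 3 4


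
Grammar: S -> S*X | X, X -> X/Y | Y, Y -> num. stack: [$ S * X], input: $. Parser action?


handle 'S*X' on top; lookahead ∈ FOLLOW(S) = {*, $}
Action: reduce (S -> S*X)


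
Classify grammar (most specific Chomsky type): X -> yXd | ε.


Single nonterminal LHS, but y^n d^n is not regular
Classification: Type 2 (Context-Free)


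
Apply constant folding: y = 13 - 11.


13 - 11 = 2 at compile time
Optimized: y = 2


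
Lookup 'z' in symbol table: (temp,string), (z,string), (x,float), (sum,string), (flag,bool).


Lookup 'z' → type string


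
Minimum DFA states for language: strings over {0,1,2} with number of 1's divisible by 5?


Track (count of 1) mod 5: states 0..4, accept at 0
Minimal DFA: 5 states


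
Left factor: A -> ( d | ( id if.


Common prefix: '('
Factored: A -> ( A', A' -> d | id if


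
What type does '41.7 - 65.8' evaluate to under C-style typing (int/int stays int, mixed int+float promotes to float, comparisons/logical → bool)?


Operand types: float - float
Rule: mixed int/float promotes to float; int/int stays int
Result type: float


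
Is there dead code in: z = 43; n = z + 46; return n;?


z is read by n's definition; n is returned
No dead code


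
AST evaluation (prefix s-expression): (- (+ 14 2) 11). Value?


Evaluate inner: (+ 14 2) = 16
Evaluate root: (- 16 11) = 5
Result: 5


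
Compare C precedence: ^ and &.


'&' is bitwise AND (level 5); '^' is bitwise XOR (level 4)
Higher level binds tighter
'&' has higher precedence than '^'


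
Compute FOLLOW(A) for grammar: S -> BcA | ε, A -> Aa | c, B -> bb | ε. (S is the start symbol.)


$ ∈ FOLLOW(S). For each A -> αBβ: add FIRST(β)\{ε} to FOLLOW(B); if β nullable, add FOLLOW(A).
FOLLOW(A) = {$, a}


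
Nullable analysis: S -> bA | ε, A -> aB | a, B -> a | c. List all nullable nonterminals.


A nonterminal is nullable iff some alternative derives ε (directly, or every symbol in it is nullable)
Nullable: {S}


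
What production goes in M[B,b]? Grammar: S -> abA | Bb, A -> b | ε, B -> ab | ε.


For [B, b]: ε is nullable and 'b' ∈ FOLLOW(B)
Entry: B -> ε


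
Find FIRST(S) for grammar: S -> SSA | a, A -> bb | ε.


Per alternative of S: FIRST(SSA) = {a}; FIRST(a) = {a}
FIRST(S) = {a}


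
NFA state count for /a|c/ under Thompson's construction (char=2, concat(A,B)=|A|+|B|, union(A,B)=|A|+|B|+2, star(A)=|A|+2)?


Syntax tree has 2 char leaf(s), 1 union(s), 0 star(s)
chars contribute 2×2 = 4; each union adds +2; each star adds +2
Total: 4 + 2 + 0 = 6 states


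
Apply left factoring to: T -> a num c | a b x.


Common prefix: 'a'
Factored: T -> a T', T' -> num c | b x


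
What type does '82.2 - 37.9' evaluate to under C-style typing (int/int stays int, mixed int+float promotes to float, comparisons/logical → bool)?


Operand types: float - float
Rule: mixed int/float promotes to float; int/int stays int
Result type: float


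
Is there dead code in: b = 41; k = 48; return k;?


b is assigned but never read
Dead: 'b = 41'


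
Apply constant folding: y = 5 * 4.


5 * 4 = 20 at compile time
Optimized: y = 20


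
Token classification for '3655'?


Pattern: digits only
Type: INTEGER_LITERAL


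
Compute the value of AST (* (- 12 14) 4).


Evaluate inner: (- 12 14) = -2
Evaluate root: (* -2 4) = -8
Result: -8


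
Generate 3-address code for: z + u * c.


Break into single-operator statements:
t1 = u * c
t2 = z + t1


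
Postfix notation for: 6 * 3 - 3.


Left to right (same or higher precedence on left)
Postfix: 6 3 * 3 -


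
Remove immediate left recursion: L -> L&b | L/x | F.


Left-recursive alternatives: L&b, L/x; non-recursive: F
Introduce L': L -> FL', L' -> &bL' | /xL' | ε


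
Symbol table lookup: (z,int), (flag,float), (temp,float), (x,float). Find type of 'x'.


Lookup 'x' → type float


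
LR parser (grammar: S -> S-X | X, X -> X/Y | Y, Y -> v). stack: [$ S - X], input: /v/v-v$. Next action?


'/' can extend X; shift to build X -> X/Y
Action: shift


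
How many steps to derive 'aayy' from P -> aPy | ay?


Derivation: P => aPy => aayy
Steps: 2


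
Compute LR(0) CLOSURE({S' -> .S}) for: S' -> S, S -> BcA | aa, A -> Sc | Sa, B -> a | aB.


Start: S' -> .S
For each item with dot before a nonterminal B, add B -> .γ for every B-production
Closure: [S' -> .S, S -> .BcA, S -> .aa, B -> .a, B -> .aB]


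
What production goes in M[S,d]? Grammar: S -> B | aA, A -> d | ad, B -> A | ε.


For [S, d]: 'd' ∈ FIRST(B)
Entry: S -> B


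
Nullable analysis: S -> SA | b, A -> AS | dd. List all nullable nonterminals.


A nonterminal is nullable iff some alternative derives ε (directly, or every symbol in it is nullable)
Nullable: {}


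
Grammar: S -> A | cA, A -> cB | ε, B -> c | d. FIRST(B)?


Per alternative of B: FIRST(c) = {c}; FIRST(d) = {d}
FIRST(B) = {c, d}


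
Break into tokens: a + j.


Scan left to right, longest-match per lexeme
Tokens: ID(a), OP(+), ID(j)


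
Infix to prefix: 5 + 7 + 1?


left-to-right (same/higher precedence on left): tree is (+ (+ 5 7) 1)
Prefix: + + 5 7 1


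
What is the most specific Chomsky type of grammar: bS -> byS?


LHS has context (more than one symbol) and |LHS| ≤ |RHS|
Classification: Type 1 (Context-Sensitive)


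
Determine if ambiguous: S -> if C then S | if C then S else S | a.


dangling else: 'if C then if C then a else a' parses two ways
Ambiguous


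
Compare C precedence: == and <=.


'<=' is relational (level 7); '==' is equality (level 6)
Higher level binds tighter
'<=' has higher precedence than '=='


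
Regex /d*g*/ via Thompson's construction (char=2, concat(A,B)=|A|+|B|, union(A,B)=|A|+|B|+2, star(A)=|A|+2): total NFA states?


Syntax tree has 2 char leaf(s), 0 union(s), 2 star(s)
chars contribute 2×2 = 4; each union adds +2; each star adds +2
Total: 4 + 0 + 4 = 8 states


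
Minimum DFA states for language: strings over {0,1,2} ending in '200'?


Track the longest suffix of input matching a prefix of '200': 4 classes (prefixes of length 0..3)
Minimal DFA: 4 states


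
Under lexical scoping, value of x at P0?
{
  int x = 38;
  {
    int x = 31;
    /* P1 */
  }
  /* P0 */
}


x declared in the same block as P0
x = 38


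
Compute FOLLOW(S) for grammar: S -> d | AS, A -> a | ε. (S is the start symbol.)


$ ∈ FOLLOW(S). For each A -> αBβ: add FIRST(β)\{ε} to FOLLOW(B); if β nullable, add FOLLOW(A).
FOLLOW(S) = {$}


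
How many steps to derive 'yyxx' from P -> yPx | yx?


Derivation: P => yPx => yyxx
Steps: 2


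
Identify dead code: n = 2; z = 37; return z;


n is assigned but never read
Dead: 'n = 2'


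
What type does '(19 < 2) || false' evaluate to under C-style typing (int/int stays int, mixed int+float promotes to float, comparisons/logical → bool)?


Operand types: bool || bool
Rule: logical operators take bool operands and yield bool
Result type: bool


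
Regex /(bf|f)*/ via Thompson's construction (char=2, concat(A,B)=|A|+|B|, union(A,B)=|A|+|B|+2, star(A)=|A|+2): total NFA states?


Syntax tree has 3 char leaf(s), 1 union(s), 1 star(s)
chars contribute 3×2 = 6; each union adds +2; each star adds +2
Total: 6 + 2 + 2 = 10 states


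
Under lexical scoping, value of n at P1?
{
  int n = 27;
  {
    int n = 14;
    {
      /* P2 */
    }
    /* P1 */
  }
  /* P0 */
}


n declared in the same block as P1
n = 14


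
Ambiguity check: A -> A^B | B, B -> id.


precedence layered via separate nonterminal B: deterministic
Unambiguous


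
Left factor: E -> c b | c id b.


Common prefix: 'c'
Factored: E -> c E', E' -> b | id b


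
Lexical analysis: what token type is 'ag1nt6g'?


Pattern: letter/underscore followed by alphanumerics, not a keyword
Type: IDENTIFIER


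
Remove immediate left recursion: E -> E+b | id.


Left-recursive alternatives: E+b; non-recursive: id
Introduce E': E -> idE', E' -> +bE' | ε


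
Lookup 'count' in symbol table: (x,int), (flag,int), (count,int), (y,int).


Lookup 'count' → type int


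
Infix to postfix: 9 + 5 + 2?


Left to right (same or higher precedence on left)
Postfix: 9 5 + 2 +


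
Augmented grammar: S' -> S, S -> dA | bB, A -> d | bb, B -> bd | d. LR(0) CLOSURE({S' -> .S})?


Start: S' -> .S
For each item with dot before a nonterminal B, add B -> .γ for every B-production
Closure: [S' -> .S, S -> .dA, S -> .bB]


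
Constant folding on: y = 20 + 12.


20 + 12 = 32 at compile time
Optimized: y = 32


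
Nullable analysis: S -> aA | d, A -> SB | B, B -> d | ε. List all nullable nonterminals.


A nonterminal is nullable iff some alternative derives ε (directly, or every symbol in it is nullable)
Nullable: {A, B}


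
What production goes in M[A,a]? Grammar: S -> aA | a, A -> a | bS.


For [A, a]: 'a' ∈ FIRST(a)
Entry: A -> a


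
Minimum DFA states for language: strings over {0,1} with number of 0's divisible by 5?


Track (count of 0) mod 5: states 0..4, accept at 0
Minimal DFA: 5 states


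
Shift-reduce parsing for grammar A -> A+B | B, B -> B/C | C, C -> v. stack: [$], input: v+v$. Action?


no handle on stack; shift 'v'
Action: shift


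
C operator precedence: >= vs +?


'+' is additive (level 9); '>=' is relational (level 7)
Higher level binds tighter
'+' has higher precedence than '>='
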